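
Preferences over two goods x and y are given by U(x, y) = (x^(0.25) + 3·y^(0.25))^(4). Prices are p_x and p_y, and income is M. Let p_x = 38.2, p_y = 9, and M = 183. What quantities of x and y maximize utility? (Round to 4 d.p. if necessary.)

x* = 0.5984, y* = 17.7934

MRS = MU_x/MU_y = (1/3)·(y/x)^(0.75). Set equal to p_x/p_y.
Hence y/x = (3·p_x/p_y)^(1/(0.75)), i.e. raised to the 4/3 power.
With the ratio pinned down, the budget gives x* = M/(p_x + p_y·(y/x)) and y* = (y/x)·x*.
Numerically y/x = 29.734192, so x* = 183/(38.2 + 9·29.734192) = 0.5984 and y* = 29.734192·0.5984 = 17.7934.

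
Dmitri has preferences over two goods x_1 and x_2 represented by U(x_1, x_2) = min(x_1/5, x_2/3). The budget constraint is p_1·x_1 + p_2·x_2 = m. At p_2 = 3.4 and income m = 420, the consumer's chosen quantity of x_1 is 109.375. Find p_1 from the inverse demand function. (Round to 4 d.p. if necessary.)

p_1 = 1.8

With perfect complements, no substitution: consume in ratio x_1:x_2 = 5:3.
Budget: p_1·x_1 + p_2·(3/5)·x_1 = m, so (5·p_1 + 3·p_2)·x_1 = 5·m.
Demand: x_1*(p_1,p_2,m) = 5·m/(5·p_1 + 3·p_2), x_2* = 3·m/(5·p_1 + 3·p_2).
Set x_1* = 109.375 in the demand function and solve for p_1: p_1 = 1.8.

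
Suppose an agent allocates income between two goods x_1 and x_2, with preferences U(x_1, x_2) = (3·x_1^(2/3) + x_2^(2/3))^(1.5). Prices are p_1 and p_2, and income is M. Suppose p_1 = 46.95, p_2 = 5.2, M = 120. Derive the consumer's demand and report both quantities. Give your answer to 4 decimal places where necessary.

x_1* = 0.6359, x_2* = 17.3353

MU_x_1 ∝ 3·x_1^(-1/3), MU_x_2 ∝ x_2^(-1/3), so MRS = 3·(x_2/x_1)^(1/3) = p_1/p_2.
Hence x_2/x_1 = ((1/3)·p_1/p_2)^(1/(1/3)), i.e. raised to the 3 power.
Substitute x_2 = (x_2/x_1)·x_1 into the budget: x_1* = M/(p_1 + p_2·(x_2/x_1)).
Numerically x_2/x_1 = 27.260448, so x_1* = 120/(46.95 + 5.2·27.260448) = 0.6359 and x_2* = 27.260448·0.6359 = 17.3353.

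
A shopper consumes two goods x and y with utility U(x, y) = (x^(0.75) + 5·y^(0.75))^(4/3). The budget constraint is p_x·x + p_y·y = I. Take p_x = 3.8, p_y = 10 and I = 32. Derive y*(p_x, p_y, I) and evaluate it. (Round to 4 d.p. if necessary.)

y* = 3.1093

MU_x ∝ x^(-0.25), MU_y ∝ 5·y^(-0.25), so MRS = (1/5)·(y/x)^(0.25) = p_x/p_y.
Solve for the ratio: y/x = [5·p_x/p_y]^(4).
Substitute y = (y/x)·x into the budget: x* = I/(p_x + p_y·(y/x)).
Numerically y/x = 13.0321, so x* = 32/(3.8 + 10·13.0321) = 0.2386 and y* = 13.0321·0.2386 = 3.1093.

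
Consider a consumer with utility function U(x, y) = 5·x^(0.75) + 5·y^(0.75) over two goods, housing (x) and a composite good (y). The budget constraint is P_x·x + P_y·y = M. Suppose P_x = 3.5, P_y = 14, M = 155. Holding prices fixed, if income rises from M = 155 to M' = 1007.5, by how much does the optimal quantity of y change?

Numerically y/x = 0.003906, so x* = 155/(3.5 + 14·0.003906) = 43.6044 and y* = 0.003906·43.6044 = 0.1703.
At M' = 1007.5: y* = 1.1071. Change: 1.1071 − 0.1703 = 0.9368.

Δy* = 0.9368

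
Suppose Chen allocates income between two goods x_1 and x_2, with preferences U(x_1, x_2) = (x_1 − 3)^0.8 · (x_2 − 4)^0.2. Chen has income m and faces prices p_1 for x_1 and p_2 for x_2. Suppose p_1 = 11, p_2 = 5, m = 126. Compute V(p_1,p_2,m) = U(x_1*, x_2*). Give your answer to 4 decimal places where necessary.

V = 4.7108

Let x_1' = x_1−3, x_2' = x_2−4. MRS = 4·x_2'/x_1' = p_1/p_2.
After buying the subsistence bundle (3, 4), a share 0.8 of the remaining income goes to x_1: x_1* = 3 + 0.8·(m − 3p_1 − 4p_2)/p_1.
Discretionary income = 126 − 3·11 − 4·5 = 73; x_1* = 3 + 0.8·73/11 = 8.3091; x_2* = 4 + 0.2·73/5 = 6.92.
Utility at the optimum: U(8.3091, 6.92) = 4.7108.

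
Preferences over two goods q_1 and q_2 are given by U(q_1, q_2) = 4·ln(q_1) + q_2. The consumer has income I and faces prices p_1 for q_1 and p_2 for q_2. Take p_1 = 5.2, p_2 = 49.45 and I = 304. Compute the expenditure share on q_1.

Set MRS = p_1/p_2: (4/q_1)/1 = p_1/p_2.
So q_1*(p_1,p_2) = 4·p_2/p_1, independent of income; and q_2* = (I − 4·p_2)/p_2.
At the given prices: q_1* = 4·49.45/5.2 = 38.0385, and q_2* = 2.1476.
Expenditure on q_1: 5.2·38.0385 = 197.8; share = 0.6507.

share on q_1 = 0.6507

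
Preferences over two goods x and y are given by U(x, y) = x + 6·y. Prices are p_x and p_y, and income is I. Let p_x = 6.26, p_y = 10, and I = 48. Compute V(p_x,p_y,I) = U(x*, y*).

V = 28.8

Linear utility — the consumer picks whichever good has higher MU/price: 1/6.26 = 0.1597 vs 6/10 = 0.6.
y gives more utility per dollar, so spend all income on y: y* = I/p_y, x* = 0.
Numerically: x* = 0, y* = 4.8.
Utility at the optimum: U(0, 4.8) = 28.8.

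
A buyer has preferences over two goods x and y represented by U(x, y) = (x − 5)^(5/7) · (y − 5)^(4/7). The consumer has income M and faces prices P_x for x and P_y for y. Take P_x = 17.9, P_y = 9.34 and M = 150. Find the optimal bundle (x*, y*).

x* = 5.4283, y* = 5.6567

After buying the subsistence bundle (5, 5), a share 5/9 of the remaining income goes to x: x* = 5 + 5/9·(M − 5P_x − 5P_y)/P_x.
Discretionary income = 150 − 5·17.9 − 5·9.34 = 13.8; x* = 5 + 5/9·13.8/17.9 = 5.4283; y* = 5 + 4/9·13.8/9.34 = 5.6567.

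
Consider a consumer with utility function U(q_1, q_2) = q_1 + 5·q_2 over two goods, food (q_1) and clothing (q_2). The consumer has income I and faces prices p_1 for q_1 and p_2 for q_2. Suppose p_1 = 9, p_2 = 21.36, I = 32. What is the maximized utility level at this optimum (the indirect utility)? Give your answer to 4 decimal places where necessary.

V = 7.4906

Linear utility — the consumer picks whichever good has higher MU/price: 1/9 = 0.1111 vs 5/21.36 = 0.2341.
q_2 gives more utility per dollar, so spend all income on q_2: q_2* = I/p_2, q_1* = 0.
Numerically: q_1* = 0, q_2* = 1.4981.
Utility at the optimum: U(0, 1.4981) = 7.4906.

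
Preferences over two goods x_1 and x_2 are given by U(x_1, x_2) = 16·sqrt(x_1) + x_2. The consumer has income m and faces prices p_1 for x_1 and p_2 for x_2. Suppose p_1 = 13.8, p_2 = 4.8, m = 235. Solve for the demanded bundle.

MU_x_1 = 8/√x_1, MU_x_2 = 1. Tangency: 8/√x_1 = p_1/p_2.
Thus x_1* = (8·p_2/p_1)² — independent of m — with the rest of income spent on x_2.
Plugging in: x_1* = (8·4.8/13.8)² = 7.7429, x_2* = 26.6975.

x_1* = 7.7429, x_2* = 26.6975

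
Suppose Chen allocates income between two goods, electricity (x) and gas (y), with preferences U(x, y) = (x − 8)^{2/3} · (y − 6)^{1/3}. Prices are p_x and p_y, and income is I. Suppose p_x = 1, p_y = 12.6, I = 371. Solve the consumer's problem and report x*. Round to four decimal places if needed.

MRS = 2·(y−6)/(x−8). Tangency with p_x/p_y gives y−6 = (1/2)·(p_x/p_y)·(x−8).
Substituting into the budget: x* = 8 + 2/3·(I − 8·p_x − 6·p_y)/p_x, and y* = 6 + 1/3·(…)/p_y.
Discretionary income = 371 − 8·1 − 6·12.6 = 287.4; x* = 8 + 2/3·287.4/1 = 199.6.

x* = 199.6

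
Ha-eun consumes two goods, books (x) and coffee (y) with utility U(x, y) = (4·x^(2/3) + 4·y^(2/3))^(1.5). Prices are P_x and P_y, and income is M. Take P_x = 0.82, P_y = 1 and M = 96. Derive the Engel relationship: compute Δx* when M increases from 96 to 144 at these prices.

Substitute y = (y/x)·x into the budget: x* = M/(P_x + P_y·(y/x)).
Numerically y/x = 0.551368, so x* = 96/(0.82 + 1·0.551368) = 70.0031.
At M' = 144: x* = 105.0046. Change: 105.0046 − 70.0031 = 35.0015.

Δx* = 35.0015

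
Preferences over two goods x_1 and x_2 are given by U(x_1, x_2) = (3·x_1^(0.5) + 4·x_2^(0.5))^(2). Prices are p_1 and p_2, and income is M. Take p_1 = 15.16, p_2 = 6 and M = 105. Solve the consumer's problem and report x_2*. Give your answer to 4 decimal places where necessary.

x_2* = 14.3135

MU_x_1 ∝ 3·x_1^(-0.5), MU_x_2 ∝ 4·x_2^(-0.5), so MRS = (3/4)·(x_2/x_1)^(0.5) = p_1/p_2.
Solve for the ratio: x_2/x_1 = [(4/3)·p_1/p_2]^(2).
Substitute x_2 = (x_2/x_1)·x_1 into the budget: x_1* = M/(p_1 + p_2·(x_2/x_1)).
Numerically x_2/x_1 = 11.349412, so x_1* = 105/(15.16 + 6·11.349412) = 1.2612 and x_2* = 11.349412·1.2612 = 14.3135.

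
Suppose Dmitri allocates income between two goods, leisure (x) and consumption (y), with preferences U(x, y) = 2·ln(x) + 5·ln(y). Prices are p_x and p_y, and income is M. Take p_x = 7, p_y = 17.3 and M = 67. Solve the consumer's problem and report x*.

MU_x/MU_y = (2·y)/(5·x); tangency sets this equal to p_x/p_y.
Rearranging, p_y·y = (5/2)·p_x·x. Substituting into the budget gives p_x·x·(1 + (5/2)) = M.
Demand: x*(p_x,p_y,M) = 2/7·M/p_x and y* = 5/7·M/p_y.
At p_x=7, p_y=17.3, M=67: x* = 2/7·67/7 = 2.7347.

x* = 2.7347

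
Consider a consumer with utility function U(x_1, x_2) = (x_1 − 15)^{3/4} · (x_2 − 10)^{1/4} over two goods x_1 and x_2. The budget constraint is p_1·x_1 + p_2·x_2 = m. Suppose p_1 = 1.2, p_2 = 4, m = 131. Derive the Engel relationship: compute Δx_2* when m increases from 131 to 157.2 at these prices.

Let x_1' = x_1−15, x_2' = x_2−10. MRS = 3·x_2'/x_1' = p_1/p_2.
Substituting into the budget: x_1* = 15 + 0.75·(m − 15·p_1 − 10·p_2)/p_1, and x_2* = 10 + 0.25·(…)/p_2.
Discretionary income = 131 − 15·1.2 − 10·4 = 73; x_2* = 10 + 0.25·73/4 = 14.5625.
At m' = 157.2: x_2* = 16.2. Change: 16.2 − 14.5625 = 1.6375.

Δx_2* = 1.6375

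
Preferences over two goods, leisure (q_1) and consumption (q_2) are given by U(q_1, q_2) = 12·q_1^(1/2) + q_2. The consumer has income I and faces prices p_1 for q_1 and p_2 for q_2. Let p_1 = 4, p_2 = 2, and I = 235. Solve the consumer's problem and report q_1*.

Set MRS = p_1/p_2: 6·q_1^(−1/2) = p_1/p_2.
Thus q_1* = (6·p_2/p_1)² — independent of I — with the rest of income spent on q_2.
Plugging in: q_1* = (6·2/4)² = 9.

q_1* = 9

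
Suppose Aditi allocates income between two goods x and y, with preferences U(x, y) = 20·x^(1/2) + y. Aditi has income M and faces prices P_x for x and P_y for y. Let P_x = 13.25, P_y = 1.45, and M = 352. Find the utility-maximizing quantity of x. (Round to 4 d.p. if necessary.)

Set MRS = P_x/P_y: 10·x^(−1/2) = P_x/P_y.
Solve: √x = 10·P_y/P_x, so x*(P_x,P_y) = (10·P_y/P_x)², and y* = (M − P_x·x*)/P_y.
Plugging in: x* = (10·1.45/13.25)² = 1.1976.

x* = 1.1976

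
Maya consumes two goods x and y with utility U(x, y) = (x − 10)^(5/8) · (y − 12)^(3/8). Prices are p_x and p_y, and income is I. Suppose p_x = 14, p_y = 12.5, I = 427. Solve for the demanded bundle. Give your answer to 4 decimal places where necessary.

Discretionary income = 427 − 10·14 − 12·12.5 = 137; x* = 10 + 0.625·137/14 = 16.1161; y* = 12 + 0.375·137/12.5 = 16.11.

x* = 16.1161, y* = 16.11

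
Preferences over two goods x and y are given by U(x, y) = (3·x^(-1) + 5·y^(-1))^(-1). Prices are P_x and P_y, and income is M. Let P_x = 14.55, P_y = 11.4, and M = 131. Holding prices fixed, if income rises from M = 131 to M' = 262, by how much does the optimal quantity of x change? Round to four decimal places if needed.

From the CES first-order condition, (3/5)·(y/x)^(2) = P_x/P_y.
Hence y/x = ((5/3)·P_x/P_y)^(1/(2)), i.e. raised to the 0.5 power.
With the ratio pinned down, the budget gives x* = M/(P_x + P_y·(y/x)) and y* = (y/x)·x*.
Numerically y/x = 1.45849, so x* = 131/(14.55 + 11.4·1.45849) = 4.2018.
At M' = 262: x* = 8.4037. Change: 8.4037 − 4.2018 = 4.2018.

Δx* = 4.2018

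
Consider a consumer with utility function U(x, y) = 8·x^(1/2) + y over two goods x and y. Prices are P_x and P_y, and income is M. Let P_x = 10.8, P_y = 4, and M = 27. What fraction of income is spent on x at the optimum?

share on x = 0.8779

Plugging in: x* = (4·4/10.8)² = 2.1948, y* = 0.8241.
Expenditure on x: 10.8·2.1948 = 23.7037; share = 0.8779.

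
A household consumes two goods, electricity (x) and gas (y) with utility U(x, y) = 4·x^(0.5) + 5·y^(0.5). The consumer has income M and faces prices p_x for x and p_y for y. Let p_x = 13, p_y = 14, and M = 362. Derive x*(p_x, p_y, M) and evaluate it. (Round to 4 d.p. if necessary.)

MU_x ∝ 4·x^(-0.5), MU_y ∝ 5·y^(-0.5), so MRS = (4/5)·(y/x)^(0.5) = p_x/p_y.
Hence y/x = ((5/4)·p_x/p_y)^(1/(0.5)), i.e. raised to the 2 power.
Substitute y = (y/x)·x into the budget: x* = M/(p_x + p_y·(y/x)).
Numerically y/x = 1.347258, so x* = 362/(13 + 14·1.347258) = 11.3616.

x* = 11.3616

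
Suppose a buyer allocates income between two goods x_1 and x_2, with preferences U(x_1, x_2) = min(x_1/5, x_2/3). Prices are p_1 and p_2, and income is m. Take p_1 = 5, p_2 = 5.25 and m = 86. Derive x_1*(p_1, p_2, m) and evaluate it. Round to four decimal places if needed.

Leontief preferences: the optimum is at the kink where x_1/5 = x_2/3, i.e. x_2 = (3/5)·x_1.
Budget: p_1·x_1 + p_2·(3/5)·x_1 = m, so (5·p_1 + 3·p_2)·x_1 = 5·m.
Demand: x_1*(p_1,p_2,m) = 5·m/(5·p_1 + 3·p_2), x_2* = 3·m/(5·p_1 + 3·p_2).
Here 5·5 + 3·5.25 = 40.75, giving x_1* = 10.5521.

x_1* = 10.5521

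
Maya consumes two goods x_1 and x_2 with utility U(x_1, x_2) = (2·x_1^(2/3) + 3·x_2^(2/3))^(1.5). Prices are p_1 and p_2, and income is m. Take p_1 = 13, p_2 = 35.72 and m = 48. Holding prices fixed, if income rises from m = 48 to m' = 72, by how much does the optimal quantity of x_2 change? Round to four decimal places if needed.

Numerically x_2/x_1 = 0.162693, so x_1* = 48/(13 + 35.72·0.162693) = 2.5516 and x_2* = 0.162693·2.5516 = 0.4151.
At m' = 72: x_2* = 0.6227. Change: 0.6227 − 0.4151 = 0.2076.

Δx_2* = 0.2076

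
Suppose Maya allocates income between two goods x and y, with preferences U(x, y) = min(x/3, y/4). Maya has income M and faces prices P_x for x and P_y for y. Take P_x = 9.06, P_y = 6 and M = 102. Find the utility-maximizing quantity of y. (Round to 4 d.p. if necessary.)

Here 3·9.06 + 4·6 = 51.18, giving y* = 7.9719.

y* = 7.9719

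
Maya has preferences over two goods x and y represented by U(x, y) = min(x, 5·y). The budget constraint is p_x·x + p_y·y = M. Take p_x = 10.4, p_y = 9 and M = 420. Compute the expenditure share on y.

Demand: x*(p_x,p_y,M) = 5·M/(5·p_x + p_y), y* = M/(5·p_x + p_y).
Here 5·10.4 + 9 = 61, giving x* = 34.4262 and y* = 6.8852.
Expenditure on y: 9·6.8852 = 61.9672; share = 0.1475.

share on y = 0.1475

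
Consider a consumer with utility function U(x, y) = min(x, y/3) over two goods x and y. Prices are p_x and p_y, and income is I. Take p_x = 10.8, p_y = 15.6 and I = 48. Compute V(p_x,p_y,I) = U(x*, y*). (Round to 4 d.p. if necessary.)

V = 0.8333

With perfect complements, no substitution: consume in ratio x:y = 1:3.
Budget: p_x·x + p_y·3·x = I, so (p_x + 3·p_y)·x = I.
Demand: x*(p_x,p_y,I) = I/(p_x + 3·p_y), y* = 3·I/(p_x + 3·p_y).
Here 10.8 + 3·15.6 = 57.6, giving x* = 0.8333 and y* = 2.5.
Utility at the optimum: U(0.8333, 2.5) = 0.8333.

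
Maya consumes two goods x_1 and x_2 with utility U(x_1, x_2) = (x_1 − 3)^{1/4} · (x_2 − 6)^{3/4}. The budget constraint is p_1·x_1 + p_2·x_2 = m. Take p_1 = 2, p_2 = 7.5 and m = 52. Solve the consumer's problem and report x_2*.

Let x_1' = x_1−3, x_2' = x_2−6. MRS = (1/3)·x_2'/x_1' = p_1/p_2.
Substituting into the budget: x_1* = 3 + 0.25·(m − 3·p_1 − 6·p_2)/p_1, and x_2* = 6 + 0.75·(…)/p_2.
Discretionary income = 52 − 3·2 − 6·7.5 = 1; x_2* = 6 + 0.75·1/7.5 = 6.1.

x_2* = 6.1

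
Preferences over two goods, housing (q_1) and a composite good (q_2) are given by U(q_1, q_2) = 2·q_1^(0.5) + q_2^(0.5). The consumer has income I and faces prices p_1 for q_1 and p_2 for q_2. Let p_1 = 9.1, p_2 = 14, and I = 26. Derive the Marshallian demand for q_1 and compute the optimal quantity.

From the CES first-order condition, 2·(q_2/q_1)^(0.5) = p_1/p_2.
Hence q_2/q_1 = ((1/2)·p_1/p_2)^(1/(0.5)), i.e. raised to the 2 power.
Substitute q_2 = (q_2/q_1)·q_1 into the budget: q_1* = I/(p_1 + p_2·(q_2/q_1)).
Numerically q_2/q_1 = 0.105625, so q_1* = 26/(9.1 + 14·0.105625) = 2.4578.

q_1* = 2.4578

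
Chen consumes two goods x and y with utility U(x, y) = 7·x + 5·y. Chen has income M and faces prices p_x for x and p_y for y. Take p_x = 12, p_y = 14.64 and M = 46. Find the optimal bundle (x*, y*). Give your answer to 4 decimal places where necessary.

Linear utility — the consumer picks whichever good has higher MU/price: 7/12 = 0.5833 vs 5/14.64 = 0.3415.
x gives more utility per dollar, so spend all income on x: x* = M/p_x, y* = 0.
Numerically: x* = 3.8333, y* = 0.

x* = 3.8333, y* = 0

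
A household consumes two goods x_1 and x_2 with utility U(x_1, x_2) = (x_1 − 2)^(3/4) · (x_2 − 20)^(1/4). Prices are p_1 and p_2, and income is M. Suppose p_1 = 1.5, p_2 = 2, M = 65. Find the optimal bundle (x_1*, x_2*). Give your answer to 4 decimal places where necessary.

x_1* = 13, x_2* = 22.75

This is Cobb-Douglas in (x_1−2, x_2−20): tangency gives 0.75·p_2·(x_2−20) = 0.25·p_1·(x_1−2).
Substituting into the budget: x_1* = 2 + 0.75·(M − 2·p_1 − 20·p_2)/p_1, and x_2* = 20 + 0.25·(…)/p_2.
Discretionary income = 65 − 2·1.5 − 20·2 = 22; x_1* = 2 + 0.75·22/1.5 = 13; x_2* = 20 + 0.25·22/2 = 22.75.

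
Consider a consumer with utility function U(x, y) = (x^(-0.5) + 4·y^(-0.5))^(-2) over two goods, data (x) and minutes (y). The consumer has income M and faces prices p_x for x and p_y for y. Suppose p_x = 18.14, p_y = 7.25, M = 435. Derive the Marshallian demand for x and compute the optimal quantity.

x* = 8.396

MRS = MU_x/MU_y = (1/4)·(y/x)^(1.5). Set equal to p_x/p_y.
Hence y/x = (4·p_x/p_y)^(1/(1.5)), i.e. raised to the 2/3 power.
With the ratio pinned down, the budget gives x* = M/(p_x + p_y·(y/x)) and y* = (y/x)·x*.
Numerically y/x = 4.644149, so x* = 435/(18.14 + 7.25·4.644149) = 8.396.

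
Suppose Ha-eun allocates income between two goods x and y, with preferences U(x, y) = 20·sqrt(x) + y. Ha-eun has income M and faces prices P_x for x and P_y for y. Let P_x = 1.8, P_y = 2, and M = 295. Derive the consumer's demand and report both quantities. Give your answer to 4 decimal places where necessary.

MU_x = 10/√x, MU_y = 1. Tangency: 10/√x = P_x/P_y.
Solve: √x = 10·P_y/P_x, so x*(P_x,P_y) = (10·P_y/P_x)², and y* = (M − P_x·x*)/P_y.
Plugging in: x* = (10·2/1.8)² = 123.4568, y* = 36.3889.

x* = 123.4568, y* = 36.3889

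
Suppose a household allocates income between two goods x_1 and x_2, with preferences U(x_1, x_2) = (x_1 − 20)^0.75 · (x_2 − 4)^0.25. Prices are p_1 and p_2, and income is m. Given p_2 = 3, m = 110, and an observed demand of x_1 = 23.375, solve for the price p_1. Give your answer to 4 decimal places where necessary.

This is Cobb-Douglas in (x_1−20, x_2−4): tangency gives 0.75·p_2·(x_2−4) = 0.25·p_1·(x_1−20).
After buying the subsistence bundle (20, 4), a share 0.75 of the remaining income goes to x_1: x_1* = 20 + 0.75·(m − 20p_1 − 4p_2)/p_1.
Set x_1* = 23.375 in the demand function and solve for p_1: p_1 = 4.

p_1 = 4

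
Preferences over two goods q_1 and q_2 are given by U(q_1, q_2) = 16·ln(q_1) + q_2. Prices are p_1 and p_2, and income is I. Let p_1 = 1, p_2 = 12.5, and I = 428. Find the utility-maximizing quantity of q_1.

q_1* = 200

MU_q_1 = 16/q_1, MU_q_2 = 1. Tangency: 16/q_1 = p_1/p_2.
So q_1*(p_1,p_2) = 16·p_2/p_1, independent of income; and q_2* = (I − 16·p_2)/p_2.
At the given prices: q_1* = 16·12.5/1 = 200.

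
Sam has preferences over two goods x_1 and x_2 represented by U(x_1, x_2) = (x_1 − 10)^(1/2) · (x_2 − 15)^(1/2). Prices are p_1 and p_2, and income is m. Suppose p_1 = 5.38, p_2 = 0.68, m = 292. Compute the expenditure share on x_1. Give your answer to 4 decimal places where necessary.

MRS = (x_2−15)/(x_1−10). Tangency with p_1/p_2 gives x_2−15 = (p_1/p_2)·(x_1−10).
Substituting into the budget: x_1* = 10 + 0.5·(m − 10·p_1 − 15·p_2)/p_1, and x_2* = 15 + 0.5·(…)/p_2.
Discretionary income = 292 − 10·5.38 − 15·0.68 = 228; x_1* = 10 + 0.5·228/5.38 = 31.1896; x_2* = 15 + 0.5·228/0.68 = 182.6471.
Expenditure on x_1: 5.38·31.1896 = 167.8; share = 0.5747.

share on x_1 = 0.5747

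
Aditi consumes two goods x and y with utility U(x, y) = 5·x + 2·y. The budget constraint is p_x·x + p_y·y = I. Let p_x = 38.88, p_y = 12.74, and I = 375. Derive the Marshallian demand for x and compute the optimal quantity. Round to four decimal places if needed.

y gives more utility per dollar, so spend all income on y: y* = I/p_y, x* = 0.
Numerically: x* = 0, y* = 29.4349.

x* = 0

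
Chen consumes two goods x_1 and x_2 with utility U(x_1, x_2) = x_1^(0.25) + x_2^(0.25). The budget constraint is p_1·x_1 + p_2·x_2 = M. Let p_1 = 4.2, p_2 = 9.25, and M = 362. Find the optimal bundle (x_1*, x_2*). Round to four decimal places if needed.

With the ratio pinned down, the budget gives x_1* = M/(p_1 + p_2·(x_2/x_1)) and x_2* = (x_2/x_1)·x_1*.
Numerically x_2/x_1 = 0.348988, so x_1* = 362/(4.2 + 9.25·0.348988) = 48.7336 and x_2* = 0.348988·48.7336 = 17.0074.

x_1* = 48.7336, x_2* = 17.0074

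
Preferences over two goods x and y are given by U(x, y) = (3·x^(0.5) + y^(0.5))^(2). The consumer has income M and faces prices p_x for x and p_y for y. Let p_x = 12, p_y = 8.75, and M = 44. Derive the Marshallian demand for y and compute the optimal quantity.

From the CES first-order condition, 3·(y/x)^(0.5) = p_x/p_y.
Solve for the ratio: y/x = [(1/3)·p_x/p_y]^(2).
With the ratio pinned down, the budget gives x* = M/(p_x + p_y·(y/x)) and y* = (y/x)·x*.
Numerically y/x = 0.20898, so x* = 44/(12 + 8.75·0.20898) = 3.1818 and y* = 0.20898·3.1818 = 0.6649.

y* = 0.6649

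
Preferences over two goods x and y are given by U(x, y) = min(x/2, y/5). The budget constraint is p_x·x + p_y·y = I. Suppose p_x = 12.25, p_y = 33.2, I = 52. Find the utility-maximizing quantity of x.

Leontief preferences: the optimum is at the kink where x/2 = y/5, i.e. y = (5/2)·x.
Budget: p_x·x + p_y·(5/2)·x = I, so (2·p_x + 5·p_y)·x = 2·I.
Demand: x*(p_x,p_y,I) = 2·I/(2·p_x + 5·p_y), y* = 5·I/(2·p_x + 5·p_y).
Here 2·12.25 + 5·33.2 = 190.5, giving x* = 0.5459.

x* = 0.5459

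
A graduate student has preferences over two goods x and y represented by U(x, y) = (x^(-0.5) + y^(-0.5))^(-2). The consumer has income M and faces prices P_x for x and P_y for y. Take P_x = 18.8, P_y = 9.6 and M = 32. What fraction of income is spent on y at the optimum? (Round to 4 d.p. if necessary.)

Substitute y = (y/x)·x into the budget: x* = M/(P_x + P_y·(y/x)).
Numerically y/x = 1.565277, so x* = 32/(18.8 + 9.6·1.565277) = 0.946 and y* = 1.565277·0.946 = 1.4808.
Expenditure on y: 9.6·1.4808 = 14.2152; share = 0.4442.

share on y = 0.4442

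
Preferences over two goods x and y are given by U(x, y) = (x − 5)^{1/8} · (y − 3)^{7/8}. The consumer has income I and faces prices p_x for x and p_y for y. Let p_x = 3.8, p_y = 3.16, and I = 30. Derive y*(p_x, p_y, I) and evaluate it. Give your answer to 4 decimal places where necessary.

MRS = (1/7)·(y−3)/(x−5). Tangency with p_x/p_y gives y−3 = 7·(p_x/p_y)·(x−5).
After buying the subsistence bundle (5, 3), a share 0.125 of the remaining income goes to x: x* = 5 + 0.125·(I − 5p_x − 3p_y)/p_x.
Discretionary income = 30 − 5·3.8 − 3·3.16 = 1.52; y* = 3 + 0.875·1.52/3.16 = 3.4209.

y* = 3.4209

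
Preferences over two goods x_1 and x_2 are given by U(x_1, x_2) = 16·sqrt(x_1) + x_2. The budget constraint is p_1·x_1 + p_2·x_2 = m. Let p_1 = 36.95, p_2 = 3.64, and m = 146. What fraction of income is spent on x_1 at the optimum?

Set MRS = p_1/p_2: 8·x_1^(−1/2) = p_1/p_2.
Solve: √x_1 = 8·p_2/p_1, so x_1*(p_1,p_2) = (8·p_2/p_1)², and x_2* = (m − p_1·x_1*)/p_2.
Plugging in: x_1* = (8·3.64/36.95)² = 0.6211, x_2* = 33.8052.
Expenditure on x_1: 36.95·0.6211 = 22.9492; share = 0.1572.

share on x_1 = 0.1572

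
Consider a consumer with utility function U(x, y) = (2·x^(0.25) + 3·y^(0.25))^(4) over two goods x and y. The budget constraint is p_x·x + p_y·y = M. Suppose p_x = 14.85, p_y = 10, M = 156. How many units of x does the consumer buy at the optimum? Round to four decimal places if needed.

x* = 3.5502

MRS = MU_x/MU_y = (2/3)·(y/x)^(0.75). Set equal to p_x/p_y.
Hence y/x = ((3/2)·p_x/p_y)^(1/(0.75)), i.e. raised to the 4/3 power.
Substitute y = (y/x)·x into the budget: x* = M/(p_x + p_y·(y/x)).
Numerically y/x = 2.909089, so x* = 156/(14.85 + 10·2.909089) = 3.5502.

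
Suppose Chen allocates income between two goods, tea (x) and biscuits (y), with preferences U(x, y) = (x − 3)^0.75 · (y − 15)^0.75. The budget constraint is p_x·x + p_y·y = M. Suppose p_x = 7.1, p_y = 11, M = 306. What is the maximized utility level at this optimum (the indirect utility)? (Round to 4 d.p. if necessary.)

V = 17.6241

Let x' = x−3, y' = y−15. MRS = y'/x' = p_x/p_y.
After buying the subsistence bundle (3, 15), a share 0.5 of the remaining income goes to x: x* = 3 + 0.5·(M − 3p_x − 15p_y)/p_x.
Discretionary income = 306 − 3·7.1 − 15·11 = 119.7; x* = 3 + 0.5·119.7/7.1 = 11.4296; y* = 15 + 0.5·119.7/11 = 20.4409.
Utility at the optimum: U(11.4296, 20.4409) = 17.6241.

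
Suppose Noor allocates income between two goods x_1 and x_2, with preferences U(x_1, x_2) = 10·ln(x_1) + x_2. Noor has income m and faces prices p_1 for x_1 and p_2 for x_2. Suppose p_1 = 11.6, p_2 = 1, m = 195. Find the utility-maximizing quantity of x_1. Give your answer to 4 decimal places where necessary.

x_1* = 0.8621

So x_1*(p_1,p_2) = 10·p_2/p_1, independent of income; and x_2* = (m − 10·p_2)/p_2.
At the given prices: x_1* = 10·1/11.6 = 0.8621.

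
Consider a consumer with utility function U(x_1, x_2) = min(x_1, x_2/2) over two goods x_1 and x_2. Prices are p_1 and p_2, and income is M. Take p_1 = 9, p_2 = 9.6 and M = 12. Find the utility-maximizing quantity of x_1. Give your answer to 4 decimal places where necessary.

x_1* = 0.4255

Leontief preferences: the optimum is at the kink where x_1/1 = x_2/2, i.e. x_2 = 2·x_1.
Budget: p_1·x_1 + p_2·2·x_1 = M, so (p_1 + 2·p_2)·x_1 = M.
Demand: x_1*(p_1,p_2,M) = M/(p_1 + 2·p_2), x_2* = 2·M/(p_1 + 2·p_2).
Here 9 + 2·9.6 = 28.2, giving x_1* = 0.4255.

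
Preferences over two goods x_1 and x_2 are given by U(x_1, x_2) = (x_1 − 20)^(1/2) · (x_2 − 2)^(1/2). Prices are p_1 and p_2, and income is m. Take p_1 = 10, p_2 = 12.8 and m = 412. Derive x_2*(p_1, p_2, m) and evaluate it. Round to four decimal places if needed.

x_2* = 9.2812

Let x_1' = x_1−20, x_2' = x_2−2. MRS = x_2'/x_1' = p_1/p_2.
Substituting into the budget: x_1* = 20 + 0.5·(m − 20·p_1 − 2·p_2)/p_1, and x_2* = 2 + 0.5·(…)/p_2.
Discretionary income = 412 − 20·10 − 2·12.8 = 186.4; x_2* = 2 + 0.5·186.4/12.8 = 9.2812.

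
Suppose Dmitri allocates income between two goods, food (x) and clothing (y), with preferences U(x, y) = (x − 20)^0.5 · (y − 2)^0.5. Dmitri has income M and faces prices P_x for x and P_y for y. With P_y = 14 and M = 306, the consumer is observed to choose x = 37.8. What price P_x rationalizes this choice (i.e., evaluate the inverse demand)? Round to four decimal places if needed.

Let x' = x−20, y' = y−2. MRS = y'/x' = P_x/P_y.
After buying the subsistence bundle (20, 2), a share 0.5 of the remaining income goes to x: x* = 20 + 0.5·(M − 20P_x − 2P_y)/P_x.
Set x* = 37.8 in the demand function and solve for P_x: P_x = 5.

P_x = 5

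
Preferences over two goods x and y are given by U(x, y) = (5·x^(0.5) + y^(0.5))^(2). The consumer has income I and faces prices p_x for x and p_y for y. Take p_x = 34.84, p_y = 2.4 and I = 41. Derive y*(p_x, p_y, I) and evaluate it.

y* = 6.2757

MU_x ∝ 5·x^(-0.5), MU_y ∝ y^(-0.5), so MRS = 5·(y/x)^(0.5) = p_x/p_y.
Solve for the ratio: y/x = [(1/5)·p_x/p_y]^(2).
Substitute y = (y/x)·x into the budget: x* = I/(p_x + p_y·(y/x)).
Numerically y/x = 8.429344, so x* = 41/(34.84 + 2.4·8.429344) = 0.7445 and y* = 8.429344·0.7445 = 6.2757.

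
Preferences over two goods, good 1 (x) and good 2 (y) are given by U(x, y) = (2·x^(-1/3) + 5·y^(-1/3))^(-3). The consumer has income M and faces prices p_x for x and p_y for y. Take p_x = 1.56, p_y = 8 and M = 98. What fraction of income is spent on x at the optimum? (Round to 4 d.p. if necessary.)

MRS = MU_x/MU_y = (2/5)·(y/x)^(4/3). Set equal to p_x/p_y.
Solve for the ratio: y/x = [(5/2)·p_x/p_y]^(0.75).
With the ratio pinned down, the budget gives x* = M/(p_x + p_y·(y/x)) and y* = (y/x)·x*.
Numerically y/x = 0.58342, so x* = 98/(1.56 + 8·0.58342) = 15.737 and y* = 0.58342·15.737 = 9.1813.
Expenditure on x: 1.56·15.737 = 24.5497; share = 0.2505.

share on x = 0.2505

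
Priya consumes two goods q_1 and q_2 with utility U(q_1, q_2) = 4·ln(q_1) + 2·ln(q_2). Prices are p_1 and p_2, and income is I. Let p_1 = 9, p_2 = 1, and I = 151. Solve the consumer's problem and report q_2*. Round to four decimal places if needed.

MU_q_1/MU_q_2 = (4·q_2)/(2·q_1); tangency sets this equal to p_1/p_2.
Rearranging, p_2·q_2 = (1/2)·p_1·q_1. Substituting into the budget gives p_1·q_1·(1 + (1/2)) = I.
Demand: q_1*(p_1,p_2,I) = 2/3·I/p_1 and q_2* = 1/3·I/p_2.
At p_1=9, p_2=1, I=151: q_2* = 1/3·151/1 = 50.3333.

q_2* = 50.3333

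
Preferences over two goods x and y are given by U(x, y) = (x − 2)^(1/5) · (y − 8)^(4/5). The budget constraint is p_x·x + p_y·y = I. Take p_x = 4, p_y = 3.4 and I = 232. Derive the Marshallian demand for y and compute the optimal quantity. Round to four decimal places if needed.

This is Cobb-Douglas in (x−2, y−8): tangency gives 0.2·p_y·(y−8) = 0.8·p_x·(x−2).
After buying the subsistence bundle (2, 8), a share 0.2 of the remaining income goes to x: x* = 2 + 0.2·(I − 2p_x − 8p_y)/p_x.
Discretionary income = 232 − 2·4 − 8·3.4 = 196.8; y* = 8 + 0.8·196.8/3.4 = 54.3059.

y* = 54.3059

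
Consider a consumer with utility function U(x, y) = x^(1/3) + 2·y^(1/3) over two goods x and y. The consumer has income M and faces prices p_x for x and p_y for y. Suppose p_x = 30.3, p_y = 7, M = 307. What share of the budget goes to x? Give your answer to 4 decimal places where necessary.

share on x = 0.1453

With the ratio pinned down, the budget gives x* = M/(p_x + p_y·(y/x)) and y* = (y/x)·x*.
Numerically y/x = 25.471931, so x* = 307/(30.3 + 7·25.471931) = 1.4717 and y* = 25.471931·1.4717 = 37.4868.
Expenditure on x: 30.3·1.4717 = 44.5922; share = 0.1453.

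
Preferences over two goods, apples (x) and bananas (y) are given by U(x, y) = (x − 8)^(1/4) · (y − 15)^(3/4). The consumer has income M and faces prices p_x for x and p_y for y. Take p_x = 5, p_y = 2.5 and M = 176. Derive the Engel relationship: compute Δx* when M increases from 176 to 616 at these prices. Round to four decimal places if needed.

Discretionary income = 176 − 8·5 − 15·2.5 = 98.5; x* = 8 + 0.25·98.5/5 = 12.925.
At M' = 616: x* = 34.925. Change: 34.925 − 12.925 = 22.

Δx* = 22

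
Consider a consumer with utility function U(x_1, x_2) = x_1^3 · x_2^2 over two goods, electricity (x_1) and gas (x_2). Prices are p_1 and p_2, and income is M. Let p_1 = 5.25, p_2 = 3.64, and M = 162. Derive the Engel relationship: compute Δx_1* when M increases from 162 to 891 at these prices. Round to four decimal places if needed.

The MRS is (3/2)·x_2/x_1. Set MRS = p_1/p_2.
Rearranging, p_2·x_2 = (2/3)·p_1·x_1. Substituting into the budget gives p_1·x_1·(1 + (2/3)) = M.
Demand: x_1*(p_1,p_2,M) = 0.6·M/p_1 and x_2* = 0.4·M/p_2.
At p_1=5.25, p_2=3.64, M=162: x_1* = 0.6·162/5.25 = 18.5143.
At M' = 891: x_1* = 101.8286. Change: 101.8286 − 18.5143 = 83.3143.

Δx_1* = 83.3143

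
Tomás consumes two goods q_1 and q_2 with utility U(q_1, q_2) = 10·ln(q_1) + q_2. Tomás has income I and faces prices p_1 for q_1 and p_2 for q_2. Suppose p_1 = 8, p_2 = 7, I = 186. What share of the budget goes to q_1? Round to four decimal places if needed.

share on q_1 = 0.3763

So q_1*(p_1,p_2) = 10·p_2/p_1, independent of income; and q_2* = (I − 10·p_2)/p_2.
At the given prices: q_1* = 10·7/8 = 8.75, and q_2* = 16.5714.
Expenditure on q_1: 8·8.75 = 70; share = 0.3763.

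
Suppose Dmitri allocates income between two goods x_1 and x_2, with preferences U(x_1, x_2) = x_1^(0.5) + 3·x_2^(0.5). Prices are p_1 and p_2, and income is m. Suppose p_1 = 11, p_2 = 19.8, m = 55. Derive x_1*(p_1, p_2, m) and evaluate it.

MU_x_1 ∝ x_1^(-0.5), MU_x_2 ∝ 3·x_2^(-0.5), so MRS = (1/3)·(x_2/x_1)^(0.5) = p_1/p_2.
Hence x_2/x_1 = (3·p_1/p_2)^(1/(0.5)), i.e. raised to the 2 power.
With the ratio pinned down, the budget gives x_1* = m/(p_1 + p_2·(x_2/x_1)) and x_2* = (x_2/x_1)·x_1*.
Numerically x_2/x_1 = 2.777778, so x_1* = 55/(11 + 19.8·2.777778) = 0.8333.

x_1* = 0.8333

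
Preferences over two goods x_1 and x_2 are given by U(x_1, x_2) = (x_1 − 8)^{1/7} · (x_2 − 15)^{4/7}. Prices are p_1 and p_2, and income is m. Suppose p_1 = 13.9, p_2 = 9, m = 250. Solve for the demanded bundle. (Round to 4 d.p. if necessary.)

x_1* = 8.0547, x_2* = 15.3378

MRS = (1/4)·(x_2−15)/(x_1−8). Tangency with p_1/p_2 gives x_2−15 = 4·(p_1/p_2)·(x_1−8).
After buying the subsistence bundle (8, 15), a share 0.2 of the remaining income goes to x_1: x_1* = 8 + 0.2·(m − 8p_1 − 15p_2)/p_1.
Discretionary income = 250 − 8·13.9 − 15·9 = 3.8; x_1* = 8 + 0.2·3.8/13.9 = 8.0547; x_2* = 15 + 0.8·3.8/9 = 15.3378.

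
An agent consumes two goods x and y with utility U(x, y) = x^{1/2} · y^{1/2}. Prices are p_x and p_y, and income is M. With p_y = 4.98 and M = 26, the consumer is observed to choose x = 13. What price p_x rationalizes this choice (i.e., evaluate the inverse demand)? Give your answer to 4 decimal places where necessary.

p_x = 1

The MRS is y/x. Set MRS = p_x/p_y.
Rearranging, p_y·y = p_x·x. Substituting into the budget gives p_x·x·(1 + 1) = M.
Demand: x*(p_x,p_y,M) = 0.5·M/p_x and y* = 0.5·M/p_y.
Set x* = 13 in the demand function and solve for p_x: p_x = 1.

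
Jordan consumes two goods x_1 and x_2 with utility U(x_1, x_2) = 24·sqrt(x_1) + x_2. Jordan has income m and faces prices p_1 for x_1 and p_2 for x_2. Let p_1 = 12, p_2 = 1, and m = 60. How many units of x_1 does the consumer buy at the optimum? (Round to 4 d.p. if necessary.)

Plugging in: x_1* = (12·1/12)² = 1.

x_1* = 1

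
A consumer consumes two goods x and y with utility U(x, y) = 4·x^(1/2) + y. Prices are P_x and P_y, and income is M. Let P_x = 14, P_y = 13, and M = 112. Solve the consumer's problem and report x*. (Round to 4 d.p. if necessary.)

Thus x* = (2·P_y/P_x)² — independent of M — with the rest of income spent on y.
Plugging in: x* = (2·13/14)² = 3.449.

x* = 3.449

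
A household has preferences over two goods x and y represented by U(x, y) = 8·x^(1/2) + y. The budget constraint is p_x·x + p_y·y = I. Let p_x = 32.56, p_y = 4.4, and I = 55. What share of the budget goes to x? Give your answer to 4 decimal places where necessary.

Utility is quasi-linear in y; the FOC for x is 4/√x = p_x/p_y.
Thus x* = (4·p_y/p_x)² — independent of I — with the rest of income spent on y.
Plugging in: x* = (4·4.4/32.56)² = 0.2922, y* = 10.3378.
Expenditure on x: 32.56·0.2922 = 9.5135; share = 0.173.

share on x = 0.173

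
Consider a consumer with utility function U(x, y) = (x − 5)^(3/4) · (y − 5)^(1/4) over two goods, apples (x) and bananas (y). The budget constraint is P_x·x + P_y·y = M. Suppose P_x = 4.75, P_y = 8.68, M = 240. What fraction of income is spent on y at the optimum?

share on y = 0.3609

This is Cobb-Douglas in (x−5, y−5): tangency gives 0.75·P_y·(y−5) = 0.25·P_x·(x−5).
Substituting into the budget: x* = 5 + 0.75·(M − 5·P_x − 5·P_y)/P_x, and y* = 5 + 0.25·(…)/P_y.
Discretionary income = 240 − 5·4.75 − 5·8.68 = 172.85; x* = 5 + 0.75·172.85/4.75 = 32.2921; y* = 5 + 0.25·172.85/8.68 = 9.9784.
Expenditure on y: 8.68·9.9784 = 86.6125; share = 0.3609.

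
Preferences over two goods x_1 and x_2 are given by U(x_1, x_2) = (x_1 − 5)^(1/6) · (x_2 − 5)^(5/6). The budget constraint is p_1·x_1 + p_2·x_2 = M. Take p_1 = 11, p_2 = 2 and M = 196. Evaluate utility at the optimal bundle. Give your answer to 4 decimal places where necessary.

MRS = (1/5)·(x_2−5)/(x_1−5). Tangency with p_1/p_2 gives x_2−5 = 5·(p_1/p_2)·(x_1−5).
After buying the subsistence bundle (5, 5), a share 1/6 of the remaining income goes to x_1: x_1* = 5 + 1/6·(M − 5p_1 − 5p_2)/p_1.
Discretionary income = 196 − 5·11 − 5·2 = 131; x_1* = 5 + 1/6·131/11 = 6.9848; x_2* = 5 + 5/6·131/2 = 59.5833.
Utility at the optimum: U(6.9848, 59.5833) = 31.4175.

V = 31.4175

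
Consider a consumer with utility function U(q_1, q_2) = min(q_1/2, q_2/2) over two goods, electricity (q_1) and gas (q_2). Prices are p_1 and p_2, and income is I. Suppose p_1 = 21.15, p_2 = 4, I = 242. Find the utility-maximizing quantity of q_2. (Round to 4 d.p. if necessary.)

With perfect complements, no substitution: consume in ratio q_1:q_2 = 2:2.
Budget: p_1·q_1 + p_2·q_1 = I, so (2·p_1 + 2·p_2)·q_1 = 2·I.
Demand: q_1*(p_1,p_2,I) = 2·I/(2·p_1 + 2·p_2), q_2* = 2·I/(2·p_1 + 2·p_2).
Here 2·21.15 + 2·4 = 50.3, giving q_2* = 9.6223.

q_2* = 9.6223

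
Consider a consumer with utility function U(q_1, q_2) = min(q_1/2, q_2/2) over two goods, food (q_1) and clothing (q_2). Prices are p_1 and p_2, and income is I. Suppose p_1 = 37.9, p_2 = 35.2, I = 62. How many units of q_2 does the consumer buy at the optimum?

q_2* = 0.8482

Leontief preferences: the optimum is at the kink where q_1/2 = q_2/2, i.e. q_2 = q_1.
Budget: p_1·q_1 + p_2·q_1 = I, so (2·p_1 + 2·p_2)·q_1 = 2·I.
Demand: q_1*(p_1,p_2,I) = 2·I/(2·p_1 + 2·p_2), q_2* = 2·I/(2·p_1 + 2·p_2).
Here 2·37.9 + 2·35.2 = 146.2, giving q_2* = 0.8482.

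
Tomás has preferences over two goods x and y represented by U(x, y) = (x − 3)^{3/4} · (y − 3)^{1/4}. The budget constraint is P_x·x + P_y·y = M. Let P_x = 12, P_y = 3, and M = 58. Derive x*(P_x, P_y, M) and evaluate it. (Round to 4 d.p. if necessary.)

x* = 3.8125

MRS = 3·(y−3)/(x−3). Tangency with P_x/P_y gives y−3 = (1/3)·(P_x/P_y)·(x−3).
After buying the subsistence bundle (3, 3), a share 0.75 of the remaining income goes to x: x* = 3 + 0.75·(M − 3P_x − 3P_y)/P_x.
Discretionary income = 58 − 3·12 − 3·3 = 13; x* = 3 + 0.75·13/12 = 3.8125.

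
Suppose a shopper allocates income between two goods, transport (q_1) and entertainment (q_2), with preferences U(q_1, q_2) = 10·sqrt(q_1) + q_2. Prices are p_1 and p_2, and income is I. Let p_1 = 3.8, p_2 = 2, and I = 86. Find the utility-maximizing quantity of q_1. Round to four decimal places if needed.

MU_q_1 = 5/√q_1, MU_q_2 = 1. Tangency: 5/√q_1 = p_1/p_2.
Thus q_1* = (5·p_2/p_1)² — independent of I — with the rest of income spent on q_2.
Plugging in: q_1* = (5·2/3.8)² = 6.9252.

q_1* = 6.9252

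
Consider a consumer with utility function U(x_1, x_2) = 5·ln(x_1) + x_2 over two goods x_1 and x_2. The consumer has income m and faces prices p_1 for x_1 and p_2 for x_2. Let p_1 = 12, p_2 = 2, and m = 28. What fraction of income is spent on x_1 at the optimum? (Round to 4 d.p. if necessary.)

MU_x_1 = 5/x_1, MU_x_2 = 1. Tangency: 5/x_1 = p_1/p_2.
So x_1*(p_1,p_2) = 5·p_2/p_1, independent of income; and x_2* = (m − 5·p_2)/p_2.
At the given prices: x_1* = 5·2/12 = 0.8333, and x_2* = 9.
Expenditure on x_1: 12·0.8333 = 10; share = 0.3571.

share on x_1 = 0.3571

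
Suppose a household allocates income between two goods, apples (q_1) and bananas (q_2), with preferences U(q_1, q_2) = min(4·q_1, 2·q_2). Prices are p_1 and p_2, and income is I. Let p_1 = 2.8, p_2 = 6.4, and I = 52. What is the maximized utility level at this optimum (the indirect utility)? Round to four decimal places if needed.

Demand: q_1*(p_1,p_2,I) = 2·I/(2·p_1 + 4·p_2), q_2* = 4·I/(2·p_1 + 4·p_2).
Here 2·2.8 + 4·6.4 = 31.2, giving q_1* = 3.3333 and q_2* = 6.6667.
Utility at the optimum: U(3.3333, 6.6667) = 13.3333.

V = 13.3333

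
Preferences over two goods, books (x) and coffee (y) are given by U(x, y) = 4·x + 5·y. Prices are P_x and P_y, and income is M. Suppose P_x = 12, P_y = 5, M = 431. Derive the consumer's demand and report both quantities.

Linear utility — the consumer picks whichever good has higher MU/price: 4/12 = 0.3333 vs 5/5 = 1.
y gives more utility per dollar, so spend all income on y: y* = M/P_y, x* = 0.
Numerically: x* = 0, y* = 86.2.

x* = 0, y* = 86.2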